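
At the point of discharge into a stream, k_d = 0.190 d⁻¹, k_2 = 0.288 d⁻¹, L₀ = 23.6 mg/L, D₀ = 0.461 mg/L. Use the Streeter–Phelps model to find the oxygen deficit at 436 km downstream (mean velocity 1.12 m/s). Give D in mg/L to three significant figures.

D ≈ 7.06 mg/L

Travel time t = x/v = 436 km / (1.12 m/s) = 436000 m / 1.12 m/s = 389300 s = 4.506 d.
k_d L₀/(k_2−k_d) = 0.190×23.6/(0.288−0.190) = 4.484/0.09800 = 45.76 mg/L.
e^(−k_d t) = e^(−0.190×4.506) = 0.4248; e^(−k_2 t) = e^(−0.288×4.506) = 0.2732.
D = 45.76 × (0.4248 − 0.2732) + 0.461 × 0.2732 = 6.939 + 0.1259 = 7.065 mg/L.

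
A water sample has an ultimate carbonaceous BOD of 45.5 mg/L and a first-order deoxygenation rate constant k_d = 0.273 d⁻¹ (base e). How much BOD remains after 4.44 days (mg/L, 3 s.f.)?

L_t = L₀ e^(−k_d t) = 45.5 × e^(−0.273×4.44) = 45.5 × 0.2976 = 13.54 mg/L.

L ≈ 13.5 mg/L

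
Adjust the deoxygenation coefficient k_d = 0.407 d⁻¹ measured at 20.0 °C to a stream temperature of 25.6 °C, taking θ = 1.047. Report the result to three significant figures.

k_d ≈ 0.526 d⁻¹

k_d(T₂) = k_d(T₁) · θ^(T₂−T₁) = 0.407 × 1.047^(25.6−20.0)
= 0.407 × 1.047^5.60 = 0.407 × 1.293 = 0.5264 d⁻¹.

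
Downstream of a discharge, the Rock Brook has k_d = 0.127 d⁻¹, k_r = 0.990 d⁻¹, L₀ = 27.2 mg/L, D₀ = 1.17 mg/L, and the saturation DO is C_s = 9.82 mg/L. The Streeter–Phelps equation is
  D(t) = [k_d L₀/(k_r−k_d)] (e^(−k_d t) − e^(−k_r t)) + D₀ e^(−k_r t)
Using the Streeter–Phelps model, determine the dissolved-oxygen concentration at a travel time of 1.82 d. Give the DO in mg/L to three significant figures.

DO ≈ 7.11 mg/L

k_d L₀/(k_r−k_d) = 0.127×27.2/(0.990−0.127) = 3.454/0.8630 = 4.003 mg/L.
e^(−k_d t) = e^(−0.127×1.820) = 0.7936; e^(−k_r t) = e^(−0.990×1.820) = 0.1650.
D = 4.003 × (0.7936 − 0.1650) + 1.17 × 0.1650 = 2.516 + 0.1931 = 2.709 mg/L.
DO = C_s − D = 9.82 − 2.709 = 7.111 mg/L.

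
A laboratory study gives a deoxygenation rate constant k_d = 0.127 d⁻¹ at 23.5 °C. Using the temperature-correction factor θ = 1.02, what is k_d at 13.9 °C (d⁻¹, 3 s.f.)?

k_d ≈ 0.105 d⁻¹

k_d(T₂) = k_d(T₁) · θ^(T₂−T₁) = 0.127 × 1.02^(13.9−23.5)
= 0.127 × 1.02^-9.60 = 0.127 × 0.8269 = 0.1050 d⁻¹.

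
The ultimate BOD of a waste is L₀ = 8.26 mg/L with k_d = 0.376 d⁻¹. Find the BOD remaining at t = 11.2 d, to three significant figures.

L ≈ 0.122 mg/L

L_t = L₀ e^(−k_d t) = 8.26 × e^(−0.376×11.2) = 8.26 × 0.01483 = 0.1225 mg/L.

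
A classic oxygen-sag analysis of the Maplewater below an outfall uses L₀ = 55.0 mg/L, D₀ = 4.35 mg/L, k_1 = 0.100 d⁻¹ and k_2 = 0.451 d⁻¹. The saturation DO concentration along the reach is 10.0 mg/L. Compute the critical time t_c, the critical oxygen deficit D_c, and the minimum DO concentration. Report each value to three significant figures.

At the critical point dD/dt = 0, so k_1 L₀ e^(−k_1 t) = k_2 D. Substituting D(t) from the Streeter–Phelps equation and solving for t gives
t_c = ln[(k_2/k_1)(1 − D₀(k_2−k_1)/(k_1 L₀))] / (k_2−k_1).
Here k_2−k_1 = 0.3510 d⁻¹ and 1 − D₀(k_2−k_1)/(k_1 L₀) = 1 − 4.35×0.3510/(0.100×55.0) = 0.7224, so
t_c = ln(4.510 × 0.7224) / 0.3510 = 1.181 / 0.3510 = 3.365 d.
L(t_c) = L₀ e^(−k_1 t_c) = 55.0 × 0.7143 = 39.28 mg/L, and at the critical point k_2 D_c = k_1 L, so D_c = (0.100/0.451) × 39.28 = 8.711 mg/L.
Minimum DO = C_s − D_c = 10.0 − 8.711 = 1.289 mg/L.

t_c ≈ 3.36 d; D_c ≈ 8.71 mg/L; min DO ≈ 1.29 mg/L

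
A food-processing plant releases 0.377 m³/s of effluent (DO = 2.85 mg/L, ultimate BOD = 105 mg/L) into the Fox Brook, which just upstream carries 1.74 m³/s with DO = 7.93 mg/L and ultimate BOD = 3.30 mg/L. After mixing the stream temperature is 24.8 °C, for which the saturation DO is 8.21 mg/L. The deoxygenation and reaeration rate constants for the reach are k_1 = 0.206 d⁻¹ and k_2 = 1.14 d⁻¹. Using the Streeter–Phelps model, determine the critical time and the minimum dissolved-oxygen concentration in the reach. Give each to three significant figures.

t_c ≈ 1.52 d; minimum DO ≈ 5.38 mg/L

Mixed DO = (1.74×7.93 + 0.377×2.85)/(1.74+0.377) = 14.87/2.117 = 7.025 mg/L.
Mixed L₀ = (1.74×3.30 + 0.377×105)/(2.117) = 45.33/2.117 = 21.41 mg/L.
Initial deficit D₀ = C_s − DO₀ = 8.21 − 7.025 = 1.185 mg/L.
t_c = (1/0.9340) ln[(1.14/0.206)(1 − 1.185×0.9340/(0.206×21.41))] = 1.071 × ln(4.146) = 1.523 d.
D_c = (0.206/1.14) × 21.41 × e^(−0.206×1.523) = 0.1807 × 21.41 × 0.7308 = 2.827 mg/L.
Minimum DO = 8.21 − 2.827 = 5.383 mg/L.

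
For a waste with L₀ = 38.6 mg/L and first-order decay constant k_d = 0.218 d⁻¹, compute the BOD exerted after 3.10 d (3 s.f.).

y ≈ 19.0 mg/L

y_t = L₀(1 − e^(−k_d t)) = 38.6 × (1 − e^(−0.218×3.10))
= 38.6 × (1 − 0.5087) = 38.6 × 0.4913 = 18.96 mg/L.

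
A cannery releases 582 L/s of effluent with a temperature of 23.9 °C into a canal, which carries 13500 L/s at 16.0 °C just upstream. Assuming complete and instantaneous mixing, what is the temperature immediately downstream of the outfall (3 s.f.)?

16.3 °C

Flow-weighted mixing: C = (Q_r C_r + Q_w C_w)/(Q_r + Q_w)
= (13500×16.0 + 582×23.9)/(13500 + 582) = 229900/14080 = 16.33 °C.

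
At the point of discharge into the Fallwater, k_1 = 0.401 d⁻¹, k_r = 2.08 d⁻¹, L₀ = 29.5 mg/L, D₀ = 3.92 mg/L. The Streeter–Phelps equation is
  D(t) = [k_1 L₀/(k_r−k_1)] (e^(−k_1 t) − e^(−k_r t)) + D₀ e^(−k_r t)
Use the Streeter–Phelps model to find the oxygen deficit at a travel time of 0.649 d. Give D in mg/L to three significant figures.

k_1 L₀/(k_r−k_1) = 0.401×29.5/(2.08−0.401) = 11.83/1.679 = 7.046 mg/L.
e^(−k_1 t) = e^(−0.401×0.6490) = 0.7709; e^(−k_r t) = e^(−2.08×0.6490) = 0.2593.
D = 7.046 × (0.7709 − 0.2593) + 3.92 × 0.2593 = 3.605 + 1.016 = 4.621 mg/L.

D ≈ 4.62 mg/L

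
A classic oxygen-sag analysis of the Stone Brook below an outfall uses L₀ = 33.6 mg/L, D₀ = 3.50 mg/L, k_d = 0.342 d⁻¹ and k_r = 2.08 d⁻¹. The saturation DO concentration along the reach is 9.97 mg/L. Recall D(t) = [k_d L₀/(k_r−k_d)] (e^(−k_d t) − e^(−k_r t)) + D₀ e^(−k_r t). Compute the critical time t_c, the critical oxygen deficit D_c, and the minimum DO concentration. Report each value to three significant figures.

At the critical point dD/dt = 0, so k_d L₀ e^(−k_d t) = k_r D. Substituting D(t) from the Streeter–Phelps equation and solving for t gives
t_c = ln[(k_r/k_d)(1 − D₀(k_r−k_d)/(k_d L₀))] / (k_r−k_d).
Here k_r−k_d = 1.738 d⁻¹ and 1 − D₀(k_r−k_d)/(k_d L₀) = 1 − 3.50×1.738/(0.342×33.6) = 0.4706, so
t_c = ln(6.082 × 0.4706) / 1.738 = 1.052 / 1.738 = 0.6051 d.
D_c = (k_d/k_r) L₀ e^(−k_d t_c) = (0.342/2.08) × 33.6 × e^(−0.342×0.6051) = 0.1644 × 33.6 × 0.8131 = 4.492 mg/L.
Minimum DO = C_s − D_c = 9.97 − 4.492 = 5.478 mg/L.

t_c ≈ 0.605 d; D_c ≈ 4.49 mg/L; min DO ≈ 5.48 mg/L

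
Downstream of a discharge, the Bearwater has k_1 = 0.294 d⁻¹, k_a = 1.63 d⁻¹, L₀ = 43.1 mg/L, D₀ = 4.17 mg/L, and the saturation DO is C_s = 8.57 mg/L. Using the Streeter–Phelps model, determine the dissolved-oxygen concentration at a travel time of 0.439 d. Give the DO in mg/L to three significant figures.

k_1 L₀/(k_a−k_1) = 0.294×43.1/(1.63−0.294) = 12.67/1.336 = 9.485 mg/L.
e^(−k_1 t) = e^(−0.294×0.4390) = 0.8789; e^(−k_a t) = e^(−1.63×0.4390) = 0.4889.
D = 9.485 × (0.8789 − 0.4889) + 4.17 × 0.4889 = 3.699 + 2.039 = 5.738 mg/L.
DO = C_s − D = 8.57 − 5.738 = 2.832 mg/L.

DO ≈ 2.83 mg/L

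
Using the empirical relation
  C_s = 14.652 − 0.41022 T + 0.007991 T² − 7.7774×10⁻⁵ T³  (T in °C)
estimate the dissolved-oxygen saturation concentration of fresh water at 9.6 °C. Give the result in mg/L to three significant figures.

C_s = 14.652 − 0.41022×9.6 + 0.007991×9.6² − 7.7774×10⁻⁵×9.6³ = 11.38 mg/L.

C_s ≈ 11.4 mg/L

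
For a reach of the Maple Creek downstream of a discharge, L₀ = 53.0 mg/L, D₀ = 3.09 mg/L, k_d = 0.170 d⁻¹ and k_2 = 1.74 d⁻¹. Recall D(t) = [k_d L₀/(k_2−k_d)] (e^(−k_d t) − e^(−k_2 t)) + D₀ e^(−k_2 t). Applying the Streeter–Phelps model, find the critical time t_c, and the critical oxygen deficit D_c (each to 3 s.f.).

t_c = [1/(k_2−k_d)] ln[(k_2/k_d)(1 − D₀(k_2−k_d)/(k_d L₀))]
= [1/(1.74−0.170)] ln[(1.74/0.170)(1 − 3.09×1.570/(0.170×53.0))]
= (1/1.570) ln[10.24 × 0.4616] = 0.6369 × ln(4.724) = 0.6369 × 1.553 = 0.9890 d.
L(t_c) = L₀ e^(−k_d t_c) = 53.0 × 0.8452 = 44.80 mg/L, and at the critical point k_2 D_c = k_d L, so D_c = (0.170/1.74) × 44.80 = 4.377 mg/L.

t_c ≈ 0.989 d; D_c ≈ 4.38 mg/L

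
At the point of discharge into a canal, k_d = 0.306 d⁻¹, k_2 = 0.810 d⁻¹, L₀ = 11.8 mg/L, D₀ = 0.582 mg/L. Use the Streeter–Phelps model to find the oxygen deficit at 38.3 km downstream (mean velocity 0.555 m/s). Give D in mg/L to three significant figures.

D ≈ 2.16 mg/L

Travel time t = x/v = 38.3 km / (0.555 m/s) = 38300 m / 0.555 m/s = 69010 s = 0.7987 d.
k_d L₀/(k_2−k_d) = 0.306×11.8/(0.810−0.306) = 3.611/0.5040 = 7.164 mg/L.
e^(−k_d t) = e^(−0.306×0.7987) = 0.7832; e^(−k_2 t) = e^(−0.810×0.7987) = 0.5236.
D = 7.164 × (0.7832 − 0.5236) + 0.582 × 0.5236 = 1.859 + 0.3048 = 2.164 mg/L.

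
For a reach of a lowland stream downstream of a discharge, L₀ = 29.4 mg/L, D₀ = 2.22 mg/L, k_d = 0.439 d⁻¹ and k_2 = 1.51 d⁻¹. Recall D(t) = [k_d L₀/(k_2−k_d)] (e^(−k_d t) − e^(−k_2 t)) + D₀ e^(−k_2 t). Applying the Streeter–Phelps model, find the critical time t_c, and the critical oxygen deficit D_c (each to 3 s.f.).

With k_2/k_d = 3.440 and 1 − D₀(k_2−k_d)/(k_d L₀) = 0.8158,
t_c = ln(3.440 × 0.8158) / (1.51 − 0.439) = ln(2.806) / 1.071 = 1.032/1.071 = 0.9634 d.
D_c = (k_d/k_2) L₀ e^(−k_d t_c) = (0.439/1.51) × 29.4 × e^(−0.439×0.9634) = 0.2907 × 29.4 × 0.6551 = 5.600 mg/L.

t_c ≈ 0.963 d; D_c ≈ 5.60 mg/L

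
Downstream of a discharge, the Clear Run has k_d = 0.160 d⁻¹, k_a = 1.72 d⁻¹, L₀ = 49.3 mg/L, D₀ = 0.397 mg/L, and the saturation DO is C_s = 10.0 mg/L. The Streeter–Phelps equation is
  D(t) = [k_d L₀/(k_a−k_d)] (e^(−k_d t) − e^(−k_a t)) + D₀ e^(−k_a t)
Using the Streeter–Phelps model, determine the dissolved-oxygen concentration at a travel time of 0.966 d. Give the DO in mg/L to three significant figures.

k_d L₀/(k_a−k_d) = 0.160×49.3/(1.72−0.160) = 7.888/1.560 = 5.056 mg/L.
e^(−k_d t) = e^(−0.160×0.9660) = 0.8568; e^(−k_a t) = e^(−1.72×0.9660) = 0.1899.
D = 5.056 × (0.8568 − 0.1899) + 0.397 × 0.1899 = 3.372 + 0.07537 = 3.448 mg/L.
DO = C_s − D = 10.0 − 3.448 = 6.552 mg/L.

DO ≈ 6.55 mg/L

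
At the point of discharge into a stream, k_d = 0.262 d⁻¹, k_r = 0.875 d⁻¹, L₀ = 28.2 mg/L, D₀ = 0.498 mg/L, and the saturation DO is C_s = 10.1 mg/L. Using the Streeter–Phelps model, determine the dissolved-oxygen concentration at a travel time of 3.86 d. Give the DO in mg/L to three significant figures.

DO ≈ 6.11 mg/L

k_d L₀/(k_r−k_d) = 0.262×28.2/(0.875−0.262) = 7.388/0.6130 = 12.05 mg/L.
e^(−k_d t) = e^(−0.262×3.860) = 0.3637; e^(−k_r t) = e^(−0.875×3.860) = 0.03413.
D = 12.05 × (0.3637 − 0.03413) + 0.498 × 0.03413 = 3.973 + 0.01700 = 3.990 mg/L.
DO = C_s − D = 10.1 − 3.990 = 6.110 mg/L.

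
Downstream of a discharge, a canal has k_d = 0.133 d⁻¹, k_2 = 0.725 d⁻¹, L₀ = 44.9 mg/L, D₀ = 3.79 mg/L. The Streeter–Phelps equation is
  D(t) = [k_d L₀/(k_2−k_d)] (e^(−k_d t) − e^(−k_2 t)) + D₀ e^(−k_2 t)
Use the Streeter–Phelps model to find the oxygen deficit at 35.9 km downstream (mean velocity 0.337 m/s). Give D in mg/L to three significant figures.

Travel time t = x/v = 35.9 km / (0.337 m/s) = 35900 m / 0.337 m/s = 106500 s = 1.233 d.
k_d L₀/(k_2−k_d) = 0.133×44.9/(0.725−0.133) = 5.972/0.5920 = 10.09 mg/L.
e^(−k_d t) = e^(−0.133×1.233) = 0.8488; e^(−k_2 t) = e^(−0.725×1.233) = 0.4091.
D = 10.09 × (0.8488 − 0.4091) + 3.79 × 0.4091 = 4.435 + 1.550 = 5.986 mg/L.

D ≈ 5.99 mg/L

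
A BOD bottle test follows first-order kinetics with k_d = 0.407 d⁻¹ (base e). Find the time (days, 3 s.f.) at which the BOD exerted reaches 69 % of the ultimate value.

y/L₀ = 1 − e^(−k_d t) = 0.69 ⇒ e^(−k_d t) = 0.310
t = −ln(0.310) / 0.407 = 1.171 / 0.407 = 2.878 d.

t ≈ 2.88 d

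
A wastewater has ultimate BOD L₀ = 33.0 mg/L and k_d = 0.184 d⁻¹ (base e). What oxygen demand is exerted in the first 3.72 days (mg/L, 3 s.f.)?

y_t = L₀(1 − e^(−k_d t)) = 33.0 × (1 − e^(−0.184×3.72))
= 33.0 × (1 − 0.5044) = 33.0 × 0.4956 = 16.36 mg/L.

y ≈ 16.4 mg/L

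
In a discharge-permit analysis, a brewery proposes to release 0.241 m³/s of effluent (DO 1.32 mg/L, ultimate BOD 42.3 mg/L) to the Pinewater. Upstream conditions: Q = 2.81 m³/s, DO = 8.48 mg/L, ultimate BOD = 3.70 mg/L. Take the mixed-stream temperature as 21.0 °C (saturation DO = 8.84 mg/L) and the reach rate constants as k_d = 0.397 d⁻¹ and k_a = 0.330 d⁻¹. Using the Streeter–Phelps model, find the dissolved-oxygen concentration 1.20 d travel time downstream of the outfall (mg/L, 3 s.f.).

DO ≈ 6.14 mg/L

Mixed DO = (2.81×8.48 + 0.241×1.32)/(2.81+0.241) = 24.15/3.051 = 7.914 mg/L.
Mixed L₀ = (2.81×3.70 + 0.241×42.3)/(3.051) = 20.59/3.051 = 6.749 mg/L.
Initial deficit D₀ = C_s − DO₀ = 8.84 − 7.914 = 0.9256 mg/L.
D(1.20) = [0.397×6.749/(0.330−0.397)](e^(−0.397×1.20) − e^(−0.330×1.20)) + 0.9256 e^(−0.330×1.20)
= -39.99 × (0.6210 − 0.6730) + 0.9256 × 0.6730 = 2.702 mg/L.
DO = 8.84 − 2.702 = 6.138 mg/L.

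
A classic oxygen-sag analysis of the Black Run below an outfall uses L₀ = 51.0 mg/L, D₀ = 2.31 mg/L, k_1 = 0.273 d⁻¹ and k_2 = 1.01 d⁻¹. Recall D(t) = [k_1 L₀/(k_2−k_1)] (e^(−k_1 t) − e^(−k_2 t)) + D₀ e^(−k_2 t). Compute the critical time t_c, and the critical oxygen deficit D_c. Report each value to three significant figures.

t_c ≈ 1.60 d; D_c ≈ 8.91 mg/L

At the critical point dD/dt = 0, so k_1 L₀ e^(−k_1 t) = k_2 D. Substituting D(t) from the Streeter–Phelps equation and solving for t gives
t_c = ln[(k_2/k_1)(1 − D₀(k_2−k_1)/(k_1 L₀))] / (k_2−k_1).
Here k_2−k_1 = 0.7370 d⁻¹ and 1 − D₀(k_2−k_1)/(k_1 L₀) = 1 − 2.31×0.7370/(0.273×51.0) = 0.8777, so
t_c = ln(3.700 × 0.8777) / 0.7370 = 1.178 / 0.7370 = 1.598 d.
L(t_c) = L₀ e^(−k_1 t_c) = 51.0 × 0.6464 = 32.97 mg/L, and at the critical point k_2 D_c = k_1 L, so D_c = (0.273/1.01) × 32.97 = 8.911 mg/L.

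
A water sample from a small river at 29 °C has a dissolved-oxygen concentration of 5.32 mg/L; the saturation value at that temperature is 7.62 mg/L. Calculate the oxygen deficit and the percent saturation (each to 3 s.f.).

D = C_s − C = 7.62 − 5.32 = 2.30 mg/L.
% saturation = 5.32/7.62 × 100 = 69.8 %.

D ≈ 2.30 mg/L; 69.8 % saturation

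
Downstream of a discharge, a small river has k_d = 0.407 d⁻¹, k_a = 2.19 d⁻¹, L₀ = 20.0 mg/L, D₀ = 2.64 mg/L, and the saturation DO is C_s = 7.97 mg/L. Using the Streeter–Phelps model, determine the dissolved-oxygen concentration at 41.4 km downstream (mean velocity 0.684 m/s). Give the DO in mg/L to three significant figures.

Travel time t = x/v = 41.4 km / (0.684 m/s) = 41400 m / 0.684 m/s = 60530 s = 0.7005 d.
k_d L₀/(k_a−k_d) = 0.407×20.0/(2.19−0.407) = 8.140/1.783 = 4.565 mg/L.
e^(−k_d t) = e^(−0.407×0.7005) = 0.7519; e^(−k_a t) = e^(−2.19×0.7005) = 0.2156.
D = 4.565 × (0.7519 − 0.2156) + 2.64 × 0.2156 = 2.448 + 0.5693 = 3.018 mg/L.
DO = C_s − D = 7.97 − 3.018 = 4.952 mg/L.

DO ≈ 4.95 mg/L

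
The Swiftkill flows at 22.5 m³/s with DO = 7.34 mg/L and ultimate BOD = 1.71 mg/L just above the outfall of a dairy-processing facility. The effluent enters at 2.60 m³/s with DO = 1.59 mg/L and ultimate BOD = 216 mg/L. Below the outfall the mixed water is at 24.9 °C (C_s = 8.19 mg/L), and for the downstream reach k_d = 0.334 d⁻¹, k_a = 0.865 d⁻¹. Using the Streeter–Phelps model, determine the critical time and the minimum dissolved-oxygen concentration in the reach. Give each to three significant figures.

Mixed DO = (22.5×7.34 + 2.60×1.59)/(22.5+2.60) = 169.3/25.10 = 6.744 mg/L.
Mixed L₀ = (22.5×1.71 + 2.60×216)/(25.10) = 600.1/25.10 = 23.91 mg/L.
Initial deficit D₀ = C_s − DO₀ = 8.19 − 6.744 = 1.446 mg/L.
t_c = (1/0.5310) ln[(0.865/0.334)(1 − 1.446×0.5310/(0.334×23.91))] = 1.883 × ln(2.341) = 1.602 d.
D_c = (0.334/0.865) × 23.91 × e^(−0.334×1.602) = 0.3861 × 23.91 × 0.5857 = 5.407 mg/L.
Minimum DO = 8.19 − 5.407 = 2.783 mg/L.

t_c ≈ 1.60 d; minimum DO ≈ 2.78 mg/L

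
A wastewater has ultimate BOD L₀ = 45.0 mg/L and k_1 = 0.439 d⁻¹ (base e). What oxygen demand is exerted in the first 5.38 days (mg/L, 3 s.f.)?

y ≈ 40.8 mg/L

y_t = L₀(1 − e^(−k_1 t)) = 45.0 × (1 − e^(−0.439×5.38))
= 45.0 × (1 − 0.09425) = 45.0 × 0.9058 = 40.76 mg/L.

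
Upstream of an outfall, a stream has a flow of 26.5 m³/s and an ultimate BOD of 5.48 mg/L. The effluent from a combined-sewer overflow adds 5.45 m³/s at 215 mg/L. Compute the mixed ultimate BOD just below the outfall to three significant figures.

41.2 mg/L

Flow-weighted mixing: C = (Q_r C_r + Q_w C_w)/(Q_r + Q_w)
= (26.5×5.48 + 5.45×215)/(26.5 + 5.45) = 1317/31.95 = 41.22 mg/L.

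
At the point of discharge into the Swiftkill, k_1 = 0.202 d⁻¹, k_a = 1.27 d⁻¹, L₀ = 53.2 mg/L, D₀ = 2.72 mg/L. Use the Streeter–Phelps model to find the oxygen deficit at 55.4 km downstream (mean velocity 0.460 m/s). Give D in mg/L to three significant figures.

Travel time t = x/v = 55.4 km / (0.460 m/s) = 55400 m / 0.460 m/s = 120400 s = 1.394 d.
k_1 L₀/(k_a−k_1) = 0.202×53.2/(1.27−0.202) = 10.75/1.068 = 10.06 mg/L.
e^(−k_1 t) = e^(−0.202×1.394) = 0.7546; e^(−k_a t) = e^(−1.27×1.394) = 0.1703.
D = 10.06 × (0.7546 − 0.1703) + 2.72 × 0.1703 = 5.879 + 0.4632 = 6.343 mg/L.

D ≈ 6.34 mg/L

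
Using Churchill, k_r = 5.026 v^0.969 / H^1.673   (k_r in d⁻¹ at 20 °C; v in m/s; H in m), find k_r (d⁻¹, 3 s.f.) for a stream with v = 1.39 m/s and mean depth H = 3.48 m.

k_r = 5.026 × 1.39^0.969 / 3.48^1.673 = 5.026 × 1.376 / 8.055 = 0.8585 d⁻¹.

k_r ≈ 0.859 d⁻¹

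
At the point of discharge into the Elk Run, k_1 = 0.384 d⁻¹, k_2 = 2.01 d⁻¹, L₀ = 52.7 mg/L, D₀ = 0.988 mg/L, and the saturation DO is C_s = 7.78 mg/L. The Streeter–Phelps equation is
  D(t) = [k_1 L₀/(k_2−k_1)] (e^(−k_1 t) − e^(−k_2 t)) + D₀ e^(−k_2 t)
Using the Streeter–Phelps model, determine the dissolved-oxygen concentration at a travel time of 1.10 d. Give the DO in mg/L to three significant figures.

DO ≈ 0.878 mg/L

k_1 L₀/(k_2−k_1) = 0.384×52.7/(2.01−0.384) = 20.24/1.626 = 12.45 mg/L.
e^(−k_1 t) = e^(−0.384×1.100) = 0.6555; e^(−k_2 t) = e^(−2.01×1.100) = 0.1096.
D = 12.45 × (0.6555 − 0.1096) + 0.988 × 0.1096 = 6.794 + 0.1083 = 6.902 mg/L.
DO = C_s − D = 7.78 − 6.902 = 0.8778 mg/L.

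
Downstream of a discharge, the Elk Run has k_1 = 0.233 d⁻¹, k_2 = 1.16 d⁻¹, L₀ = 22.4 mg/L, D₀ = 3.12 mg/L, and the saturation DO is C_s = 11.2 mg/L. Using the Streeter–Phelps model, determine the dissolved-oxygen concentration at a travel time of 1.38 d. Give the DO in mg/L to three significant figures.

k_1 L₀/(k_2−k_1) = 0.233×22.4/(1.16−0.233) = 5.219/0.9270 = 5.630 mg/L.
e^(−k_1 t) = e^(−0.233×1.380) = 0.7250; e^(−k_2 t) = e^(−1.16×1.380) = 0.2017.
D = 5.630 × (0.7250 − 0.2017) + 3.12 × 0.2017 = 2.946 + 0.6294 = 3.576 mg/L.
DO = C_s − D = 11.2 − 3.576 = 7.624 mg/L.

DO ≈ 7.62 mg/L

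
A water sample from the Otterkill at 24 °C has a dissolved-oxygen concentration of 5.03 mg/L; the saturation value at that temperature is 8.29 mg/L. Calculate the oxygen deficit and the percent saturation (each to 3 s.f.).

D ≈ 3.26 mg/L; 60.7 % saturation

D = C_s − C = 8.29 − 5.03 = 3.26 mg/L.
% saturation = 5.03/8.29 × 100 = 60.7 %.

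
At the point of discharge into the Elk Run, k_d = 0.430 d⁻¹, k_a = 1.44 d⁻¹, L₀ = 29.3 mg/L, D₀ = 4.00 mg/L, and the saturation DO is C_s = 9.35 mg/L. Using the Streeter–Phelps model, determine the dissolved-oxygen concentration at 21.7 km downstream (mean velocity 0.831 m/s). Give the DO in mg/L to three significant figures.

Travel time t = x/v = 21.7 km / (0.831 m/s) = 21700 m / 0.831 m/s = 26110 s = 0.3022 d.
k_d L₀/(k_a−k_d) = 0.430×29.3/(1.44−0.430) = 12.60/1.010 = 12.47 mg/L.
e^(−k_d t) = e^(−0.430×0.3022) = 0.8781; e^(−k_a t) = e^(−1.44×0.3022) = 0.6471.
D = 12.47 × (0.8781 − 0.6471) + 4.00 × 0.6471 = 2.882 + 2.588 = 5.470 mg/L.
DO = C_s − D = 9.35 − 5.470 = 3.880 mg/L.

DO ≈ 3.88 mg/L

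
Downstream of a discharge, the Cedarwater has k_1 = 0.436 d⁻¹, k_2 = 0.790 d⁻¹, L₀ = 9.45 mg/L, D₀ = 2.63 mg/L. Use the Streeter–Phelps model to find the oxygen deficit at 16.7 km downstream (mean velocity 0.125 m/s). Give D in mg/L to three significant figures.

Travel time t = x/v = 16.7 km / (0.125 m/s) = 16700 m / 0.125 m/s = 133600 s = 1.546 d.
k_1 L₀/(k_2−k_1) = 0.436×9.45/(0.790−0.436) = 4.120/0.3540 = 11.64 mg/L.
e^(−k_1 t) = e^(−0.436×1.546) = 0.5096; e^(−k_2 t) = e^(−0.790×1.546) = 0.2948.
D = 11.64 × (0.5096 − 0.2948) + 2.63 × 0.2948 = 2.500 + 0.7752 = 3.275 mg/L.

D ≈ 3.28 mg/L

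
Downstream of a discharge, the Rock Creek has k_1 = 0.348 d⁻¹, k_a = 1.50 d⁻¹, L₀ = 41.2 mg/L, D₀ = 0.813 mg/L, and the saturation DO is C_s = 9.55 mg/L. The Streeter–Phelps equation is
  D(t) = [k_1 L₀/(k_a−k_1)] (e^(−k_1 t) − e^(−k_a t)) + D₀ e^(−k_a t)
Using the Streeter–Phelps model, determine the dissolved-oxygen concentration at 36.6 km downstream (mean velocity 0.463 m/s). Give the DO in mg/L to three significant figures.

DO ≈ 3.45 mg/L

Travel time t = x/v = 36.6 km / (0.463 m/s) = 36600 m / 0.463 m/s = 79050 s = 0.9149 d.
k_1 L₀/(k_a−k_1) = 0.348×41.2/(1.50−0.348) = 14.34/1.152 = 12.45 mg/L.
e^(−k_1 t) = e^(−0.348×0.9149) = 0.7273; e^(−k_a t) = e^(−1.50×0.9149) = 0.2535.
D = 12.45 × (0.7273 − 0.2535) + 0.813 × 0.2535 = 5.897 + 0.2061 = 6.103 mg/L.
DO = C_s − D = 9.55 − 6.103 = 3.447 mg/L.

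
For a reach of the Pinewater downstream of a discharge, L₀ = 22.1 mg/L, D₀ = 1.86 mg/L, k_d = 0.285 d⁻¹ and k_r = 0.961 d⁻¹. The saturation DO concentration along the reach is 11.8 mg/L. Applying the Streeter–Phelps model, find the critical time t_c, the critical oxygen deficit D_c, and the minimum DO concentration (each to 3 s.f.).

t_c ≈ 1.47 d; D_c ≈ 4.31 mg/L; min DO ≈ 7.49 mg/L

At the critical point dD/dt = 0, so k_d L₀ e^(−k_d t) = k_r D. Substituting D(t) from the Streeter–Phelps equation and solving for t gives
t_c = ln[(k_r/k_d)(1 − D₀(k_r−k_d)/(k_d L₀))] / (k_r−k_d).
Here k_r−k_d = 0.6760 d⁻¹ and 1 − D₀(k_r−k_d)/(k_d L₀) = 1 − 1.86×0.6760/(0.285×22.1) = 0.8004, so
t_c = ln(3.372 × 0.8004) / 0.6760 = 0.9928 / 0.6760 = 1.469 d.
D_c = (k_d/k_r) L₀ e^(−k_d t_c) = (0.285/0.961) × 22.1 × e^(−0.285×1.469) = 0.2966 × 22.1 × 0.6580 = 4.313 mg/L.
Minimum DO = C_s − D_c = 11.8 − 4.313 = 7.487 mg/L.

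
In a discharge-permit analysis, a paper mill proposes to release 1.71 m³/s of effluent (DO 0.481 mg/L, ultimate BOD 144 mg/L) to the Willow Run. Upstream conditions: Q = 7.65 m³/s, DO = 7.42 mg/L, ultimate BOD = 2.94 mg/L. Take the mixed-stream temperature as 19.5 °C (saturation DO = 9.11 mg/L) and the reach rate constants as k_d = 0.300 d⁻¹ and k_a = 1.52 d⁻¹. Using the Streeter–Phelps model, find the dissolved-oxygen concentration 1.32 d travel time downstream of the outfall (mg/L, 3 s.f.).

DO ≈ 4.91 mg/L

Mixed DO = (7.65×7.42 + 1.71×0.481)/(7.65+1.71) = 57.59/9.360 = 6.152 mg/L.
Mixed L₀ = (7.65×2.94 + 1.71×144)/(9.360) = 268.7/9.360 = 28.71 mg/L.
Initial deficit D₀ = C_s − DO₀ = 9.11 − 6.152 = 2.958 mg/L.
D(1.32) = [0.300×28.71/(1.52−0.300)](e^(−0.300×1.32) − e^(−1.52×1.32)) + 2.958 e^(−1.52×1.32)
= 7.060 × (0.6730 − 0.1345) + 2.958 × 0.1345 = 4.200 mg/L.
DO = 9.11 − 4.200 = 4.910 mg/L.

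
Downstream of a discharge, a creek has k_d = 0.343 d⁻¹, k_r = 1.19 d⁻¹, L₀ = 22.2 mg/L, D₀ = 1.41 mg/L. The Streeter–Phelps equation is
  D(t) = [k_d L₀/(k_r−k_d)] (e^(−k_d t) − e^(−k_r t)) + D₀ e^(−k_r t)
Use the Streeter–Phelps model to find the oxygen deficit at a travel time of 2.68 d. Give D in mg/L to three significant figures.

D ≈ 3.27 mg/L

k_d L₀/(k_r−k_d) = 0.343×22.2/(1.19−0.343) = 7.615/0.8470 = 8.990 mg/L.
e^(−k_d t) = e^(−0.343×2.680) = 0.3988; e^(−k_r t) = e^(−1.19×2.680) = 0.04120.
D = 8.990 × (0.3988 − 0.04120) + 1.41 × 0.04120 = 3.215 + 0.05810 = 3.273 mg/L.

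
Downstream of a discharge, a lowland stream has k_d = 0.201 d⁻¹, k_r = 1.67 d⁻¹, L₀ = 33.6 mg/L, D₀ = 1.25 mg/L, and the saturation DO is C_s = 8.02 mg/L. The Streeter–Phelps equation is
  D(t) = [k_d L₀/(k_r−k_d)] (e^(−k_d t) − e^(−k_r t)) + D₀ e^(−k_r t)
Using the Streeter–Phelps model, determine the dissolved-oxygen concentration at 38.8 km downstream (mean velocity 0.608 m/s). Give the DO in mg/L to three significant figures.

DO ≈ 5.03 mg/L

Travel time t = x/v = 38.8 km / (0.608 m/s) = 38800 m / 0.608 m/s = 63820 s = 0.7386 d.
k_d L₀/(k_r−k_d) = 0.201×33.6/(1.67−0.201) = 6.754/1.469 = 4.597 mg/L.
e^(−k_d t) = e^(−0.201×0.7386) = 0.8620; e^(−k_r t) = e^(−1.67×0.7386) = 0.2913.
D = 4.597 × (0.8620 − 0.2913) + 1.25 × 0.2913 = 2.624 + 0.3641 = 2.988 mg/L.
DO = C_s − D = 8.02 − 2.988 = 5.032 mg/L.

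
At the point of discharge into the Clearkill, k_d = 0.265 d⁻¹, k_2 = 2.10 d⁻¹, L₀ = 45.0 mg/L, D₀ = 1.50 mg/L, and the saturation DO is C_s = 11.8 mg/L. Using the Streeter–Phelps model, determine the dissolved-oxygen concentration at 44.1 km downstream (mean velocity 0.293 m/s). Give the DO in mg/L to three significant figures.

Travel time t = x/v = 44.1 km / (0.293 m/s) = 44100 m / 0.293 m/s = 150500 s = 1.742 d.
k_d L₀/(k_2−k_d) = 0.265×45.0/(2.10−0.265) = 11.93/1.835 = 6.499 mg/L.
e^(−k_d t) = e^(−0.265×1.742) = 0.6302; e^(−k_2 t) = e^(−2.10×1.742) = 0.02578.
D = 6.499 × (0.6302 − 0.02578) + 1.50 × 0.02578 = 3.928 + 0.03867 = 3.967 mg/L.
DO = C_s − D = 11.8 − 3.967 = 7.833 mg/L.

DO ≈ 7.83 mg/L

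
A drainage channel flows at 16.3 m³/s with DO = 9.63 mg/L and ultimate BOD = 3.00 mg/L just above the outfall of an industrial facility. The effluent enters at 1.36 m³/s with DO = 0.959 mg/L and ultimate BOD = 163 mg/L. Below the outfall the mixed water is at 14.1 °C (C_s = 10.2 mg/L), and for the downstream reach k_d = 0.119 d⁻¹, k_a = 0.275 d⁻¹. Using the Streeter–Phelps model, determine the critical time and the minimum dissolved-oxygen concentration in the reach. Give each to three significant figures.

t_c ≈ 4.65 d; minimum DO ≈ 6.39 mg/L

Mixed DO = (16.3×9.63 + 1.36×0.959)/(16.3+1.36) = 158.3/17.66 = 8.962 mg/L.
Mixed L₀ = (16.3×3.00 + 1.36×163)/(17.66) = 270.6/17.66 = 15.32 mg/L.
Initial deficit D₀ = C_s − DO₀ = 10.2 − 8.962 = 1.238 mg/L.
t_c = (1/0.1560) ln[(0.275/0.119)(1 − 1.238×0.1560/(0.119×15.32))] = 6.410 × ln(2.066) = 4.652 d.
D_c = (0.119/0.275) × 15.32 × e^(−0.119×4.652) = 0.4327 × 15.32 × 0.5749 = 3.812 mg/L.
Minimum DO = 10.2 − 3.812 = 6.388 mg/L.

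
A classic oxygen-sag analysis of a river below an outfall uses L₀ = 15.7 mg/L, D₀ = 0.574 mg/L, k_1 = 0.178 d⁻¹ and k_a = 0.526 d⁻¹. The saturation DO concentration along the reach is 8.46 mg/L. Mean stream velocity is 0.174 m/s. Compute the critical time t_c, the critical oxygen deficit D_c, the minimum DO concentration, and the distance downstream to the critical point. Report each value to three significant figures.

At the critical point dD/dt = 0, so k_1 L₀ e^(−k_1 t) = k_a D. Substituting D(t) from the Streeter–Phelps equation and solving for t gives
t_c = ln[(k_a/k_1)(1 − D₀(k_a−k_1)/(k_1 L₀))] / (k_a−k_1).
Here k_a−k_1 = 0.3480 d⁻¹ and 1 − D₀(k_a−k_1)/(k_1 L₀) = 1 − 0.574×0.3480/(0.178×15.7) = 0.9285, so
t_c = ln(2.955 × 0.9285) / 0.3480 = 1.009 / 0.3480 = 2.900 d.
L(t_c) = L₀ e^(−k_1 t_c) = 15.7 × 0.5967 = 9.369 mg/L, and at the critical point k_a D_c = k_1 L, so D_c = (0.178/0.526) × 9.369 = 3.170 mg/L.
Minimum DO = C_s − D_c = 8.46 − 3.170 = 5.290 mg/L.
x_c = v t_c = 0.174 m/s × 2.900 d × 86400 s/d = 43600 m ≈ 43.6 km.

t_c ≈ 2.90 d; D_c ≈ 3.17 mg/L; min DO ≈ 5.29 mg/L; x_c ≈ 43.6 km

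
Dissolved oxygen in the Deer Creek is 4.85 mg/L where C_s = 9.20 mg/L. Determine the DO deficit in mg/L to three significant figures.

D ≈ 4.35 mg/L

D = C_s − C = 9.20 − 4.85 = 4.35 mg/L.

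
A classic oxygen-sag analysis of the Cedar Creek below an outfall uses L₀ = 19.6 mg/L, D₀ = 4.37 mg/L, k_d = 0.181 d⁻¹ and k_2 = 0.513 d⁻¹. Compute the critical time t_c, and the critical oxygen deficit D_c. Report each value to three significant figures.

t_c ≈ 1.55 d; D_c ≈ 5.22 mg/L

t_c = [1/(k_2−k_d)] ln[(k_2/k_d)(1 − D₀(k_2−k_d)/(k_d L₀))]
= [1/(0.513−0.181)] ln[(0.513/0.181)(1 − 4.37×0.3320/(0.181×19.6))]
= (1/0.3320) ln[2.834 × 0.5910] = 3.012 × ln(1.675) = 3.012 × 0.5159 = 1.554 d.
L(t_c) = L₀ e^(−k_d t_c) = 19.6 × 0.7548 = 14.79 mg/L, and at the critical point k_2 D_c = k_d L, so D_c = (0.181/0.513) × 14.79 = 5.220 mg/L.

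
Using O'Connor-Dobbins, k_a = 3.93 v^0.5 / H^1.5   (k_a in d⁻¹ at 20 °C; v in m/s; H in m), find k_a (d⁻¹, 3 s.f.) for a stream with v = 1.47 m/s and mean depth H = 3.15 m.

k_a = 3.93 × 1.47^0.5 / 3.15^1.5 = 3.93 × 1.212 / 5.591 = 0.8523 d⁻¹.

k_a ≈ 0.852 d⁻¹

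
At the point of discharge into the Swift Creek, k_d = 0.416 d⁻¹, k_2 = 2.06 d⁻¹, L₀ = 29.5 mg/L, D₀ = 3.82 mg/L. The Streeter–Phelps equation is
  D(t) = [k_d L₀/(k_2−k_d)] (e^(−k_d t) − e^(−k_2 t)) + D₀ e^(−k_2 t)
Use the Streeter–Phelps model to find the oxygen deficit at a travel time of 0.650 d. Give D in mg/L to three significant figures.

D ≈ 4.74 mg/L

k_d L₀/(k_2−k_d) = 0.416×29.5/(2.06−0.416) = 12.27/1.644 = 7.465 mg/L.
e^(−k_d t) = e^(−0.416×0.6500) = 0.7631; e^(−k_2 t) = e^(−2.06×0.6500) = 0.2621.
D = 7.465 × (0.7631 − 0.2621) + 3.82 × 0.2621 = 3.740 + 1.001 = 4.741 mg/L.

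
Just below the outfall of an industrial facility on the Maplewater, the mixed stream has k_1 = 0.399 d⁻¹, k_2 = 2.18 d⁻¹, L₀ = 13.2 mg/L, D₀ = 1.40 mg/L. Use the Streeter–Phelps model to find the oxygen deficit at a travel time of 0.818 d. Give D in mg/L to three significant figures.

k_1 L₀/(k_2−k_1) = 0.399×13.2/(2.18−0.399) = 5.267/1.781 = 2.957 mg/L.
e^(−k_1 t) = e^(−0.399×0.8180) = 0.7215; e^(−k_2 t) = e^(−2.18×0.8180) = 0.1681.
D = 2.957 × (0.7215 − 0.1681) + 1.40 × 0.1681 = 1.637 + 0.2353 = 1.872 mg/L.

D ≈ 1.87 mg/L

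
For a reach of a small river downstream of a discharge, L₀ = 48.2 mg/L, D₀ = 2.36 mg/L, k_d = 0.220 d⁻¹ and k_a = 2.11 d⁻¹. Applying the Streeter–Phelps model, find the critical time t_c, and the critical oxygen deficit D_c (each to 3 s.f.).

t_c ≈ 0.907 d; D_c ≈ 4.12 mg/L

t_c = [1/(k_a−k_d)] ln[(k_a/k_d)(1 − D₀(k_a−k_d)/(k_d L₀))]
= [1/(2.11−0.220)] ln[(2.11/0.220)(1 − 2.36×1.890/(0.220×48.2))]
= (1/1.890) ln[9.591 × 0.5794] = 0.5291 × ln(5.557) = 0.5291 × 1.715 = 0.9074 d.
L(t_c) = L₀ e^(−k_d t_c) = 48.2 × 0.8190 = 39.48 mg/L, and at the critical point k_a D_c = k_d L, so D_c = (0.220/2.11) × 39.48 = 4.116 mg/L.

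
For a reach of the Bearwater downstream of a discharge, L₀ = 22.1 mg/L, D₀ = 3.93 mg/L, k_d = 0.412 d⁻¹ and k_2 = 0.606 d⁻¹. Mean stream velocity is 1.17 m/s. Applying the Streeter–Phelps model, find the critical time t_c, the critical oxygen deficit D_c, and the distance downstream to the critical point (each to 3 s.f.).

t_c ≈ 1.54 d; D_c ≈ 7.97 mg/L; x_c ≈ 155 km

At the critical point dD/dt = 0, so k_d L₀ e^(−k_d t) = k_2 D. Substituting D(t) from the Streeter–Phelps equation and solving for t gives
t_c = ln[(k_2/k_d)(1 − D₀(k_2−k_d)/(k_d L₀))] / (k_2−k_d).
Here k_2−k_d = 0.1940 d⁻¹ and 1 − D₀(k_2−k_d)/(k_d L₀) = 1 − 3.93×0.1940/(0.412×22.1) = 0.9163, so
t_c = ln(1.471 × 0.9163) / 0.1940 = 0.2984 / 0.1940 = 1.538 d.
L(t_c) = L₀ e^(−k_d t_c) = 22.1 × 0.5306 = 11.73 mg/L, and at the critical point k_2 D_c = k_d L, so D_c = (0.412/0.606) × 11.73 = 7.972 mg/L.
x_c = v t_c = 1.17 m/s × 1.538 d × 86400 s/d = 155500 m ≈ 155 km.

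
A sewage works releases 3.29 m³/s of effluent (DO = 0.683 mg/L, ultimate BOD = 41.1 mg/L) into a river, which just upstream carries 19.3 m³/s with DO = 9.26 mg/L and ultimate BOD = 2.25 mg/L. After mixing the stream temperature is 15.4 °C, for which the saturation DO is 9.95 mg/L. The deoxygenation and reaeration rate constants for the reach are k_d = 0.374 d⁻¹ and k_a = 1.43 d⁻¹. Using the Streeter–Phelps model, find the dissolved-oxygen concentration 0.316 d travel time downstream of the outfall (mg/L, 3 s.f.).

DO ≈ 8.01 mg/L

Mixed DO = (19.3×9.26 + 3.29×0.683)/(19.3+3.29) = 181.0/22.59 = 8.011 mg/L.
Mixed L₀ = (19.3×2.25 + 3.29×41.1)/(22.59) = 178.6/22.59 = 7.908 mg/L.
Initial deficit D₀ = C_s − DO₀ = 9.95 − 8.011 = 1.939 mg/L.
D(0.316) = [0.374×7.908/(1.43−0.374)](e^(−0.374×0.316) − e^(−1.43×0.316)) + 1.939 e^(−1.43×0.316)
= 2.801 × (0.8885 − 0.6364) + 1.939 × 0.6364 = 1.940 mg/L.
DO = 9.95 − 1.940 = 8.010 mg/L.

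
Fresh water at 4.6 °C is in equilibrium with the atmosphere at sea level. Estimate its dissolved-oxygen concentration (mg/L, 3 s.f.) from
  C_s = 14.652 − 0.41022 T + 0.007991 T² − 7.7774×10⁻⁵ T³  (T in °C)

C_s ≈ 12.9 mg/L

C_s = 14.652 − 0.41022×4.6 + 0.007991×4.6² − 7.7774×10⁻⁵×4.6³ = 12.93 mg/L.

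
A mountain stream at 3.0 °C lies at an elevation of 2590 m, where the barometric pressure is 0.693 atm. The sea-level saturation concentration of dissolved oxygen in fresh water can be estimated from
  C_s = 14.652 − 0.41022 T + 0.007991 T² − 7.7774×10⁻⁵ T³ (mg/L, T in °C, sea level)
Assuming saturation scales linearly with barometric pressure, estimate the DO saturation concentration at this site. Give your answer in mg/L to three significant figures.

At sea level: C_s = 14.652 − 0.41022×3.0 + 0.007991×3.0² − 7.7774×10⁻⁵×3.0³ = 13.49 mg/L.
Pressure correction: C_s' = 13.49 × 0.693 = 9.349 mg/L.

C_s ≈ 9.35 mg/L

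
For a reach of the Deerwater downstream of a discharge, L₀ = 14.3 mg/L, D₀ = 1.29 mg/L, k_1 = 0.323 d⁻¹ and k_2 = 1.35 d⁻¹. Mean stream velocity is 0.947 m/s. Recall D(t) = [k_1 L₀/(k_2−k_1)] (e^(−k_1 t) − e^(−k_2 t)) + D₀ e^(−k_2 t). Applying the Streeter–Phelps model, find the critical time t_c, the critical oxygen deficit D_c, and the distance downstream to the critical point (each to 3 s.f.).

t_c = [1/(k_2−k_1)] ln[(k_2/k_1)(1 − D₀(k_2−k_1)/(k_1 L₀))]
= [1/(1.35−0.323)] ln[(1.35/0.323)(1 − 1.29×1.027/(0.323×14.3))]
= (1/1.027) ln[4.180 × 0.7132] = 0.9737 × ln(2.981) = 0.9737 × 1.092 = 1.063 d.
D_c = (k_1/k_2) L₀ e^(−k_1 t_c) = (0.323/1.35) × 14.3 × e^(−0.323×1.063) = 0.2393 × 14.3 × 0.7093 = 2.427 mg/L.
x_c = v t_c = 0.947 m/s × 1.063 d × 86400 s/d = 87010 m ≈ 87.0 km.

t_c ≈ 1.06 d; D_c ≈ 2.43 mg/L; x_c ≈ 87.0 km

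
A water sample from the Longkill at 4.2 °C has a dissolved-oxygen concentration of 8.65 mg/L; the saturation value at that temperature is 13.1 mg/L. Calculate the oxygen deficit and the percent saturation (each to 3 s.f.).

D ≈ 4.45 mg/L; 66.0 % saturation

D = C_s − C = 13.1 − 8.65 = 4.45 mg/L.
% saturation = 8.65/13.1 × 100 = 66.0 %.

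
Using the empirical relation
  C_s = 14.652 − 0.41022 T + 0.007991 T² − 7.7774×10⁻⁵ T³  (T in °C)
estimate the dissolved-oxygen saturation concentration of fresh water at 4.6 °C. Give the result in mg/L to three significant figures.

C_s ≈ 12.9 mg/L

C_s = 14.652 − 0.41022×4.6 + 0.007991×4.6² − 7.7774×10⁻⁵×4.6³ = 12.93 mg/L.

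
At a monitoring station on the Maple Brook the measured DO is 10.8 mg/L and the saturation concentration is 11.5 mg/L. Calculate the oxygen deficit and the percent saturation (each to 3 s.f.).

D = C_s − C = 11.5 − 10.8 = 0.700 mg/L.
% saturation = 10.8/11.5 × 100 = 93.9 %.

D ≈ 0.700 mg/L; 93.9 % saturation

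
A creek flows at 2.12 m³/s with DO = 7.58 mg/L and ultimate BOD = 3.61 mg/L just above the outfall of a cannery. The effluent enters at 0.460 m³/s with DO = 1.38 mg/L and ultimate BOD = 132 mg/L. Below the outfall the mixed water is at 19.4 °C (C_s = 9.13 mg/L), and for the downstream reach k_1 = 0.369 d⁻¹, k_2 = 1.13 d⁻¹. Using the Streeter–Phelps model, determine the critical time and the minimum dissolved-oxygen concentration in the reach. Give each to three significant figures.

Mixed DO = (2.12×7.58 + 0.460×1.38)/(2.12+0.460) = 16.70/2.580 = 6.475 mg/L.
Mixed L₀ = (2.12×3.61 + 0.460×132)/(2.580) = 68.37/2.580 = 26.50 mg/L.
Initial deficit D₀ = C_s − DO₀ = 9.13 − 6.475 = 2.655 mg/L.
t_c = (1/0.7610) ln[(1.13/0.369)(1 − 2.655×0.7610/(0.369×26.50))] = 1.314 × ln(2.430) = 1.166 d.
D_c = (0.369/1.13) × 26.50 × e^(−0.369×1.166) = 0.3265 × 26.50 × 0.6502 = 5.627 mg/L.
Minimum DO = 9.13 − 5.627 = 3.503 mg/L.

t_c ≈ 1.17 d; minimum DO ≈ 3.50 mg/L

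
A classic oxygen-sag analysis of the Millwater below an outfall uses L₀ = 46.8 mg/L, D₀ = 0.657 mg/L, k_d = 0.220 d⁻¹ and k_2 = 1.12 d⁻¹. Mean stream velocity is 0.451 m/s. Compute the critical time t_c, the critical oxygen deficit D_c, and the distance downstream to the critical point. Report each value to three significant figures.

t_c ≈ 1.74 d; D_c ≈ 6.27 mg/L; x_c ≈ 67.9 km

With k_2/k_d = 5.091 and 1 − D₀(k_2−k_d)/(k_d L₀) = 0.9426,
t_c = ln(5.091 × 0.9426) / (1.12 − 0.220) = ln(4.799) / 0.9000 = 1.568/0.9000 = 1.743 d.
L(t_c) = L₀ e^(−k_d t_c) = 46.8 × 0.6816 = 31.90 mg/L, and at the critical point k_2 D_c = k_d L, so D_c = (0.220/1.12) × 31.90 = 6.266 mg/L.
x_c = v t_c = 0.451 m/s × 1.743 d × 86400 s/d = 67900 m ≈ 67.9 km.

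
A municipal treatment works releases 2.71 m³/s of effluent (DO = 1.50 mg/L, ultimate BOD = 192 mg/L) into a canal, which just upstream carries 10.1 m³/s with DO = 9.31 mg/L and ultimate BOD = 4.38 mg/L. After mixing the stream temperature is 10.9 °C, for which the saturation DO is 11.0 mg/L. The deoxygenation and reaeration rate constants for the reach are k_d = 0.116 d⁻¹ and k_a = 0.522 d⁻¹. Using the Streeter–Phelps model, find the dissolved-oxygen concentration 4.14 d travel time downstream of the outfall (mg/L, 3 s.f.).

DO ≈ 4.28 mg/L

Mixed DO = (10.1×9.31 + 2.71×1.50)/(10.1+2.71) = 98.10/12.81 = 7.658 mg/L.
Mixed L₀ = (10.1×4.38 + 2.71×192)/(12.81) = 564.6/12.81 = 44.07 mg/L.
Initial deficit D₀ = C_s − DO₀ = 11.0 − 7.658 = 3.342 mg/L.
D(4.14) = [0.116×44.07/(0.522−0.116)](e^(−0.116×4.14) − e^(−0.522×4.14)) + 3.342 e^(−0.522×4.14)
= 12.59 × (0.6186 − 0.1152) + 3.342 × 0.1152 = 6.724 mg/L.
DO = 11.0 − 6.724 = 4.276 mg/L.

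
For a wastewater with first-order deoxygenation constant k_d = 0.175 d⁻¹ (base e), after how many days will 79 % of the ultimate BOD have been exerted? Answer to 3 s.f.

t ≈ 8.92 d

y/L₀ = 1 − e^(−k_d t) = 0.79 ⇒ e^(−k_d t) = 0.210
t = −ln(0.210) / 0.175 = 1.561 / 0.175 = 8.918 d.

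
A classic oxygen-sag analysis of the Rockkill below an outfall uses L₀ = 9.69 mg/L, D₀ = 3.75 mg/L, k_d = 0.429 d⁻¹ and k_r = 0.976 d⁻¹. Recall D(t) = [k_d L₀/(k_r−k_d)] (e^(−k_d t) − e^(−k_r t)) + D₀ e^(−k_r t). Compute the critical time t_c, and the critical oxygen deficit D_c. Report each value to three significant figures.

t_c ≈ 0.259 d; D_c ≈ 3.81 mg/L

With k_r/k_d = 2.275 and 1 − D₀(k_r−k_d)/(k_d L₀) = 0.5066,
t_c = ln(2.275 × 0.5066) / (0.976 − 0.429) = ln(1.152) / 0.5470 = 0.1419/0.5470 = 0.2594 d.
L(t_c) = L₀ e^(−k_d t_c) = 9.69 × 0.8947 = 8.670 mg/L, and at the critical point k_r D_c = k_d L, so D_c = (0.429/0.976) × 8.670 = 3.811 mg/L.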